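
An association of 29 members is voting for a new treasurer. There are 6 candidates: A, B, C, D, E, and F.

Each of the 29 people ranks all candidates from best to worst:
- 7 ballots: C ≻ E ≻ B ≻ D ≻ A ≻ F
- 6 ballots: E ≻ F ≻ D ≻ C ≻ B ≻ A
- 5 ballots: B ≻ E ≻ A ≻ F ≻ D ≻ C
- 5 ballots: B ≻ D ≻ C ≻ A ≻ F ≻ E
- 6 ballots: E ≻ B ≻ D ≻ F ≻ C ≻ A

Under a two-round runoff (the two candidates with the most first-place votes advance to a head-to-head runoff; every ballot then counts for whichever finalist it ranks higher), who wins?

E

Round 1 first-place votes: A 0, B 10, C 7, D 0, E 12, F 0. E and B advance.
Runoff: E is ranked above B on 19 ballots, B above E on 10.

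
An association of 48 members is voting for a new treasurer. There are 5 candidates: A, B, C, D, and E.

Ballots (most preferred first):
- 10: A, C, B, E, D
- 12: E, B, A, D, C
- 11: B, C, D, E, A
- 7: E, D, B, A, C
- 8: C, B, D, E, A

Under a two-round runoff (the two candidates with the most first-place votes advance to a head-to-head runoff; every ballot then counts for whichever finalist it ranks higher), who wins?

B

Round 1 first-place votes: A 10, B 11, C 8, D 0, E 19. E and B advance.
Runoff: E is ranked above B on 19 ballots, B above E on 29.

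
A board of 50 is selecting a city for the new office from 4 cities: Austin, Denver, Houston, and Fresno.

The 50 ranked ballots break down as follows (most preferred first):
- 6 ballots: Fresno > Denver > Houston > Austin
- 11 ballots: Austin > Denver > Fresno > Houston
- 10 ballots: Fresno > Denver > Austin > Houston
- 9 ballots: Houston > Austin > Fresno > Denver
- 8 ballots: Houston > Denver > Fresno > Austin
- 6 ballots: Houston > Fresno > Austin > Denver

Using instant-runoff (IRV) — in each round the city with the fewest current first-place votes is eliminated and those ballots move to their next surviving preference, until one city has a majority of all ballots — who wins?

Round 1: Austin 11, Denver 0, Houston 23, Fresno 16. Denver eliminated.
Round 2: Austin 11, Houston 23, Fresno 16. Austin eliminated.
Round 3: Houston 23, Fresno 27. Fresno has a majority (≥26).

Fresno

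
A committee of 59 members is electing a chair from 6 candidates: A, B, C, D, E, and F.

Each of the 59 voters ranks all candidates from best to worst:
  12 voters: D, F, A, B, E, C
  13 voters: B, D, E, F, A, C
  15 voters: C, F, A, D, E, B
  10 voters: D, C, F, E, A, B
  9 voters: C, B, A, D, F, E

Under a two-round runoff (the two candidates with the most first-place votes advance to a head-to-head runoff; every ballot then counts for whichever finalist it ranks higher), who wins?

Round 1 first-place votes: A 0, B 13, C 24, D 22, E 0, F 0. C and D advance.
Runoff: C is ranked above D on 24 ballots, D above C on 35.

D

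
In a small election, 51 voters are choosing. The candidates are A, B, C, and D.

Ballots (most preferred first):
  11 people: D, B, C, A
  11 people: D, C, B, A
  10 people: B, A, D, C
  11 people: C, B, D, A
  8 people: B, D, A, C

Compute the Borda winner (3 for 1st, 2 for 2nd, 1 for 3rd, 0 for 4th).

B

A: 11×0 + 11×0 + 10×2 + 11×0 + 8×1 = 28
B: 11×2 + 11×1 + 10×3 + 11×2 + 8×3 = 109
C: 11×1 + 11×2 + 10×0 + 11×3 + 8×0 = 66
D: 11×3 + 11×3 + 10×1 + 11×1 + 8×2 = 103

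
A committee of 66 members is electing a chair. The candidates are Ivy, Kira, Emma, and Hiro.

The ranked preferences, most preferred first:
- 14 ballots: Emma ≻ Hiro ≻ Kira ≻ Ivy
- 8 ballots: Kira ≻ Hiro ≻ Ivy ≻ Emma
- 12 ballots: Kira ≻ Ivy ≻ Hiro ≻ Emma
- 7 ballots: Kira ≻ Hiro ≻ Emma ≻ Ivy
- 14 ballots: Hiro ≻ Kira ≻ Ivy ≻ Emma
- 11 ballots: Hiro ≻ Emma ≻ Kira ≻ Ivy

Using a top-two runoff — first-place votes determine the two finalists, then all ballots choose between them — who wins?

Round 1 first-place votes: Ivy 0, Kira 27, Emma 14, Hiro 25. Kira and Hiro advance.
Runoff: Kira is ranked above Hiro on 27 ballots, Hiro above Kira on 39.

Hiro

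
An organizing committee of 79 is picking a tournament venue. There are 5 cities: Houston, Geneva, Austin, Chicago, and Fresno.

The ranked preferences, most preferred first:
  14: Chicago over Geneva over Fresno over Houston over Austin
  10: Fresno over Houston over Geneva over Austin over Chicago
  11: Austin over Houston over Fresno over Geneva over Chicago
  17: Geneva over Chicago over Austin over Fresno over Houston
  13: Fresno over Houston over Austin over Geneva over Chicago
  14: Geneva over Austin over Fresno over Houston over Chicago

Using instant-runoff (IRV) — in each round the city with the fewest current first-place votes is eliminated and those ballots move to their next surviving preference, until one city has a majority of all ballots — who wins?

Geneva

Round 1: Houston 0, Geneva 31, Austin 11, Chicago 14, Fresno 23. Houston eliminated.
Round 2: Geneva 31, Austin 11, Chicago 14, Fresno 23. Austin eliminated.
Round 3: Geneva 31, Chicago 14, Fresno 34. Chicago eliminated.
Round 4: Geneva 45, Fresno 34. Geneva has a majority (≥40).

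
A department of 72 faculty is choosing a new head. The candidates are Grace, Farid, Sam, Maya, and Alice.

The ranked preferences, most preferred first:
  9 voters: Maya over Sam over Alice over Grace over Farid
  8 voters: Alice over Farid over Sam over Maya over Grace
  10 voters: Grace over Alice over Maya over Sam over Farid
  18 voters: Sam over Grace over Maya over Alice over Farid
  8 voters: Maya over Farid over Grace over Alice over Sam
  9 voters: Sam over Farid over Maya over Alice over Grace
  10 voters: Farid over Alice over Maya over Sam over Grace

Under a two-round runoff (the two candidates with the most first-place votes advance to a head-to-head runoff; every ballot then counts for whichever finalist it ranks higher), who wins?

Maya

Round 1 first-place votes: Grace 10, Farid 10, Sam 27, Maya 17, Alice 8. Sam and Maya advance.
Runoff: Sam is ranked above Maya on 35 ballots, Maya above Sam on 37.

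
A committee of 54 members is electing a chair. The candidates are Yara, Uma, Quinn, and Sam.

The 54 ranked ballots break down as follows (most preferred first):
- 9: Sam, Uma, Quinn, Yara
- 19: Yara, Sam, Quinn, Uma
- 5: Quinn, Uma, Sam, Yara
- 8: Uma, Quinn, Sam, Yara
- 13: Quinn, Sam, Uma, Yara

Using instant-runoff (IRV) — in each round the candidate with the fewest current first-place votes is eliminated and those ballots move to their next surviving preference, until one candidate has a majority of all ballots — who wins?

Quinn

Round 1: Yara 19, Uma 8, Quinn 18, Sam 9. Uma eliminated.
Round 2: Yara 19, Quinn 26, Sam 9. Sam eliminated.
Round 3: Yara 19, Quinn 35. Quinn has a majority (≥28).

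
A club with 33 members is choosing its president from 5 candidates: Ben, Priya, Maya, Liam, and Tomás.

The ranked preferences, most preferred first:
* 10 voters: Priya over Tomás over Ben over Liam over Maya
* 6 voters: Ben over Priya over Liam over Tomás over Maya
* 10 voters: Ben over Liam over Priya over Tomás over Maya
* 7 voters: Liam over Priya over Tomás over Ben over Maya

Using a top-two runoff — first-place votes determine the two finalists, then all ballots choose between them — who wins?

Round 1 first-place votes: Ben 16, Priya 10, Maya 0, Liam 7, Tomás 0. Ben and Priya advance.
Runoff: Ben is ranked above Priya on 16 ballots, Priya above Ben on 17.

Priya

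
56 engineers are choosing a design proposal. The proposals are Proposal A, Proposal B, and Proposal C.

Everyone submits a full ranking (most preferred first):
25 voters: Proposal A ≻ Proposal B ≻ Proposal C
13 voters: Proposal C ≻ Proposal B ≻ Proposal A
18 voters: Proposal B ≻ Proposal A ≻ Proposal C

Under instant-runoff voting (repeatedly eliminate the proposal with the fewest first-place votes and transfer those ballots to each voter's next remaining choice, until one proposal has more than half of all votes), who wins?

Round 1: Proposal A 25, Proposal B 18, Proposal C 13. Proposal C eliminated.
Round 2: Proposal A 25, Proposal B 31. Proposal B has a majority (≥29).

Proposal B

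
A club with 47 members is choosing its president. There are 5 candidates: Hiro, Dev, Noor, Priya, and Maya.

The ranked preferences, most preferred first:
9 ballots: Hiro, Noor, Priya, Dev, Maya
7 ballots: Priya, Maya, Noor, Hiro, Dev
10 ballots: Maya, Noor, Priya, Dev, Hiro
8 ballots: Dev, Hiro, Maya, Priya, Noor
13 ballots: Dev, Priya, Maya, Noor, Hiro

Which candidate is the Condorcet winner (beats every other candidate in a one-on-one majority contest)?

Priya

Priya vs Hiro: 30–17
Priya vs Dev: 26–21
Priya vs Noor: 28–19
Priya vs Maya: 29–18
Priya beats every other candidate.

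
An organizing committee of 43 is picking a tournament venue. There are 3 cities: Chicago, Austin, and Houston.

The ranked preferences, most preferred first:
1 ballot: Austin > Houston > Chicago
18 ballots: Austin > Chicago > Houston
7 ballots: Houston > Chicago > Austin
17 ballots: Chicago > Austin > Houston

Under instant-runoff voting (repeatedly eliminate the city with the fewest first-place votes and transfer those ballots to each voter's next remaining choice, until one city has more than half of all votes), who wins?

Chicago

Round 1: Chicago 17, Austin 19, Houston 7. Houston eliminated.
Round 2: Chicago 24, Austin 19. Chicago has a majority (≥22).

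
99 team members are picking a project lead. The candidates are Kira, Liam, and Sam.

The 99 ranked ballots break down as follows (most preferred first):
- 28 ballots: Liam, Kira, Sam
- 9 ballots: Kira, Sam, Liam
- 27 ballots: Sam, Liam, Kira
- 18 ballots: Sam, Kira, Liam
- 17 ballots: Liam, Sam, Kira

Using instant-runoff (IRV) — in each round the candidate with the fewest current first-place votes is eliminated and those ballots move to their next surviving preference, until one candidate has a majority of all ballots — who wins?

Round 1: Kira 9, Liam 45, Sam 45. Kira eliminated.
Round 2: Liam 45, Sam 54. Sam has a majority (≥50).

Sam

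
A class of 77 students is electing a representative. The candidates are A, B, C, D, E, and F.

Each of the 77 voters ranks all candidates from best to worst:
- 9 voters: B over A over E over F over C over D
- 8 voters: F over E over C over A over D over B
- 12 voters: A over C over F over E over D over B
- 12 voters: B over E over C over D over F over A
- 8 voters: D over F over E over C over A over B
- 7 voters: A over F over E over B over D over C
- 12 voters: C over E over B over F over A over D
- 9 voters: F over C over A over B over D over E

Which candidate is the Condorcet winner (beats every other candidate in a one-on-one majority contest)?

F vs A: 49–28
F vs B: 44–33
F vs C: 41–36
F vs D: 57–20
F vs E: 44–33
F beats every other candidate.

F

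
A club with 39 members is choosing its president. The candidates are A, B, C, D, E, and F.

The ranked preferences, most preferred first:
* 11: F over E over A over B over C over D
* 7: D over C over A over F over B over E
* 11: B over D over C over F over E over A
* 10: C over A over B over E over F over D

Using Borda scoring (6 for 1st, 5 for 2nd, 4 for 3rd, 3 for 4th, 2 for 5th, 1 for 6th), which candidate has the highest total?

A: 11×4 + 7×4 + 11×1 + 10×5 = 133
B: 11×3 + 7×2 + 11×6 + 10×4 = 153
C: 11×2 + 7×5 + 11×4 + 10×6 = 161
D: 11×1 + 7×6 + 11×5 + 10×1 = 118
E: 11×5 + 7×1 + 11×2 + 10×3 = 114
F: 11×6 + 7×3 + 11×3 + 10×2 = 140

C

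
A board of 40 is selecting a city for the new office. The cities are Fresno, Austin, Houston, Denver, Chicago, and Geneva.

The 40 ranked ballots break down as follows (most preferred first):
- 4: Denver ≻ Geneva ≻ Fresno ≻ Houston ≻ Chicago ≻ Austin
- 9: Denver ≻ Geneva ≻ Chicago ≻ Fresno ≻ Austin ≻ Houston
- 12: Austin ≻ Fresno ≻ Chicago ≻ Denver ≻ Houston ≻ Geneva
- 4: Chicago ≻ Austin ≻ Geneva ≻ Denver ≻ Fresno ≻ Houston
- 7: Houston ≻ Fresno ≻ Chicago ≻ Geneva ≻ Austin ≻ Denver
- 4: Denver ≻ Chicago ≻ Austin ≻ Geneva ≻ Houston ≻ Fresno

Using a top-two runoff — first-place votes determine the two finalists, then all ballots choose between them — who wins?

Round 1 first-place votes: Fresno 0, Austin 12, Houston 7, Denver 17, Chicago 4, Geneva 0. Denver and Austin advance.
Runoff: Denver is ranked above Austin on 17 ballots, Austin above Denver on 23.

Austin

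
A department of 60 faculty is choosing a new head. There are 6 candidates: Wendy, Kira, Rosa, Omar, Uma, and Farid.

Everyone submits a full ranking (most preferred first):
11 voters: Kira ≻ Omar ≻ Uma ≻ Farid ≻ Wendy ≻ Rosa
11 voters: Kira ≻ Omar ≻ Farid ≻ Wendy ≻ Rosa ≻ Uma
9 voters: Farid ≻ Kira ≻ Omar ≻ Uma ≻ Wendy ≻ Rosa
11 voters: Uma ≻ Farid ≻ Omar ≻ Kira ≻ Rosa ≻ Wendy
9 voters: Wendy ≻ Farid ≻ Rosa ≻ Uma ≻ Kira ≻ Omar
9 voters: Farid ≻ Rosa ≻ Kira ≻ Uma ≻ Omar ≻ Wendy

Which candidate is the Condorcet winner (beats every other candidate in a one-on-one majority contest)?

Farid vs Wendy: 51–9
Farid vs Kira: 38–22
Farid vs Rosa: 60–0
Farid vs Omar: 38–22
Farid vs Uma: 38–22
Farid beats every other candidate.

Farid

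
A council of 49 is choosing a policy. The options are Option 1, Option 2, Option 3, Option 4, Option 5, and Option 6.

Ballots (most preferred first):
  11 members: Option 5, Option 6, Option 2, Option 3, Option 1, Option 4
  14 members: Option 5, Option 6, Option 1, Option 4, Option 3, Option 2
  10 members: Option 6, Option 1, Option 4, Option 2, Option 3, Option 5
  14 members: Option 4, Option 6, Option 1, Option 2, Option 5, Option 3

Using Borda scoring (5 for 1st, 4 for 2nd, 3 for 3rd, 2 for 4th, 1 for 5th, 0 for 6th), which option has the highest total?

Option 1: 11×1 + 14×3 + 10×4 + 14×3 = 135
Option 2: 11×3 + 14×0 + 10×2 + 14×2 = 81
Option 3: 11×2 + 14×1 + 10×1 + 14×0 = 46
Option 4: 11×0 + 14×2 + 10×3 + 14×5 = 128
Option 5: 11×5 + 14×5 + 10×0 + 14×1 = 139
Option 6: 11×4 + 14×4 + 10×5 + 14×4 = 206

Option 6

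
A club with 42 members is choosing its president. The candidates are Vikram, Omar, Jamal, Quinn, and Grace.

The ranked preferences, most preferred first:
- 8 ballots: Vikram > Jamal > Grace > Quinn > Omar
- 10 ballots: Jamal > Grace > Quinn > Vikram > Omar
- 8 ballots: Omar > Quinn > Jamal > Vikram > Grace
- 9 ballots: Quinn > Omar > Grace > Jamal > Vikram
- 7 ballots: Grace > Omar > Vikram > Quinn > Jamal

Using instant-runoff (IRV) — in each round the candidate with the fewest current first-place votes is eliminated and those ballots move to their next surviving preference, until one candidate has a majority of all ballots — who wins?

Round 1: Vikram 8, Omar 8, Jamal 10, Quinn 9, Grace 7. Grace eliminated.
Round 2: Vikram 8, Omar 15, Jamal 10, Quinn 9. Vikram eliminated.
Round 3: Omar 15, Jamal 18, Quinn 9. Quinn eliminated.
Round 4: Omar 24, Jamal 18. Omar has a majority (≥22).

Omar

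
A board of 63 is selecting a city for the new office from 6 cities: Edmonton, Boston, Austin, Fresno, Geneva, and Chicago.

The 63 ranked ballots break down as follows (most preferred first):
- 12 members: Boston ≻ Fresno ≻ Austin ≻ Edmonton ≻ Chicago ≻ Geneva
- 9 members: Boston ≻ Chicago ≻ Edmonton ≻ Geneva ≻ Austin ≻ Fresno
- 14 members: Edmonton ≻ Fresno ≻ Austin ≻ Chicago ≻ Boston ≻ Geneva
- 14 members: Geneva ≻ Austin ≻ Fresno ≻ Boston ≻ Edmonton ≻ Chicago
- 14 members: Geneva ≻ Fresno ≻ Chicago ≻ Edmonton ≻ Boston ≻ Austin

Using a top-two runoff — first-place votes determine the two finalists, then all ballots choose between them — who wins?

Round 1 first-place votes: Edmonton 14, Boston 21, Austin 0, Fresno 0, Geneva 28, Chicago 0. Geneva and Boston advance.
Runoff: Geneva is ranked above Boston on 28 ballots, Boston above Geneva on 35.

Boston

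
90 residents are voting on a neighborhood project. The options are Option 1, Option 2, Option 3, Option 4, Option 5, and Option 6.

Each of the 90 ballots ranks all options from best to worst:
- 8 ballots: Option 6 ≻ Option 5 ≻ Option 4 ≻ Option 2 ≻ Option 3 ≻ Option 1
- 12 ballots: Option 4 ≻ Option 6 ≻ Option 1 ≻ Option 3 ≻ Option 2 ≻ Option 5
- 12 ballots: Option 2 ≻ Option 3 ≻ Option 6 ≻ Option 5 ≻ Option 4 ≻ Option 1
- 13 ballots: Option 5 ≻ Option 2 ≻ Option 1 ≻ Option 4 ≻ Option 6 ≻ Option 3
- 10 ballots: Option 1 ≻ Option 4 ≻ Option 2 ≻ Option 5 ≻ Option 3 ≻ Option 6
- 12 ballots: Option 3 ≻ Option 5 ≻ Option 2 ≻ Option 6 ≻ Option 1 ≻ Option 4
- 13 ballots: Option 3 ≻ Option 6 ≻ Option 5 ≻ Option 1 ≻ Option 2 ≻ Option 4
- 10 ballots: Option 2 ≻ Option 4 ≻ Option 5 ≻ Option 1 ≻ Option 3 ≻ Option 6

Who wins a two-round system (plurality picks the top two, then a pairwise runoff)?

Option 2

Round 1 first-place votes: Option 1 10, Option 2 22, Option 3 25, Option 4 12, Option 5 13, Option 6 8. Option 3 and Option 2 advance.
Runoff: Option 3 is ranked above Option 2 on 37 ballots, Option 2 above Option 3 on 53.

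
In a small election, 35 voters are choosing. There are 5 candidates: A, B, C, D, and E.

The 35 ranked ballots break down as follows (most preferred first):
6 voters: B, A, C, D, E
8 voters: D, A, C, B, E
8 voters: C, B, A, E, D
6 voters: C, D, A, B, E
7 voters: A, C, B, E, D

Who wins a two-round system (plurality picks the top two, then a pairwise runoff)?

C

Round 1 first-place votes: A 7, B 6, C 14, D 8, E 0. C and D advance.
Runoff: C is ranked above D on 27 ballots, D above C on 8.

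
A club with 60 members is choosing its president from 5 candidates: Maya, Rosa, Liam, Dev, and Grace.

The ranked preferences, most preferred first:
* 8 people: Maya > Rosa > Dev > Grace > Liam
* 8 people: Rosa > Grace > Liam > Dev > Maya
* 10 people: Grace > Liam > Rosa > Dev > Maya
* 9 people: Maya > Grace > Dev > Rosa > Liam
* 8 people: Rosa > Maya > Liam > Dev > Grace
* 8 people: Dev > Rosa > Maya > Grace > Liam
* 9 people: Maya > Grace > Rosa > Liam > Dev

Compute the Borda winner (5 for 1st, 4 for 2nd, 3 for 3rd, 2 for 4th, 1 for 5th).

Rosa

Maya: 8×5 + 8×1 + 10×1 + 9×5 + 8×4 + 8×3 + 9×5 = 204
Rosa: 8×4 + 8×5 + 10×3 + 9×2 + 8×5 + 8×4 + 9×3 = 219
Liam: 8×1 + 8×3 + 10×4 + 9×1 + 8×3 + 8×1 + 9×2 = 131
Dev: 8×3 + 8×2 + 10×2 + 9×3 + 8×2 + 8×5 + 9×1 = 152
Grace: 8×2 + 8×4 + 10×5 + 9×4 + 8×1 + 8×2 + 9×4 = 194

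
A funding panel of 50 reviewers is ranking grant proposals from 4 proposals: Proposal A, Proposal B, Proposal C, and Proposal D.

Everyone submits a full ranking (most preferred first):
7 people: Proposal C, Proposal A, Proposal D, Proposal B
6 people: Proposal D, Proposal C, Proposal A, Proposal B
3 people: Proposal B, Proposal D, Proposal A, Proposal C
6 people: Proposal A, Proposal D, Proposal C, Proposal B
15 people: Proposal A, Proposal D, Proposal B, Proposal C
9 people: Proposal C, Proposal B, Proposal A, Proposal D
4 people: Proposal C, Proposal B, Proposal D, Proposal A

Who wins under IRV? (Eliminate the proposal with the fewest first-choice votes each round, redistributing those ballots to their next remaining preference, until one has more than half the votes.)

Round 1: Proposal A 21, Proposal B 3, Proposal C 20, Proposal D 6. Proposal B eliminated.
Round 2: Proposal A 21, Proposal C 20, Proposal D 9. Proposal D eliminated.
Round 3: Proposal A 24, Proposal C 26. Proposal C has a majority (≥26).

Proposal C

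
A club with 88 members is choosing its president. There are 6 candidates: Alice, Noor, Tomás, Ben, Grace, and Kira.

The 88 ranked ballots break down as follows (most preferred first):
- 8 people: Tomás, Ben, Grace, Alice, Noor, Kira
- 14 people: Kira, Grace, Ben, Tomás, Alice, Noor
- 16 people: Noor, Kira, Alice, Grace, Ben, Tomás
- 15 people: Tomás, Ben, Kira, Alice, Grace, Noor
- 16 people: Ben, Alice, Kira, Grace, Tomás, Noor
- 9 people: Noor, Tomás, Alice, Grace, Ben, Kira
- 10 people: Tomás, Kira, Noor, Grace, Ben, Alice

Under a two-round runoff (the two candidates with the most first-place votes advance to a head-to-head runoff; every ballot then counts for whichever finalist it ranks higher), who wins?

Tomás

Round 1 first-place votes: Alice 0, Noor 25, Tomás 33, Ben 16, Grace 0, Kira 14. Tomás and Noor advance.
Runoff: Tomás is ranked above Noor on 63 ballots, Noor above Tomás on 25.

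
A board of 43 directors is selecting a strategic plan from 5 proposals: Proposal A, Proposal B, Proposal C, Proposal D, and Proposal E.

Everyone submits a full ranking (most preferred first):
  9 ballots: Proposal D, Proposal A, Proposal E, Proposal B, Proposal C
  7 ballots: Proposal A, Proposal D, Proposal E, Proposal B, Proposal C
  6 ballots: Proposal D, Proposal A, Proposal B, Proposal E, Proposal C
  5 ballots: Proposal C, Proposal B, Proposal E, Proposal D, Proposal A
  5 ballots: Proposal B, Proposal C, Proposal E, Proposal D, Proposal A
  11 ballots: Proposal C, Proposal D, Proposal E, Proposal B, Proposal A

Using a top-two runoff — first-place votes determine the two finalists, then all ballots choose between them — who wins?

Round 1 first-place votes: Proposal A 7, Proposal B 5, Proposal C 16, Proposal D 15, Proposal E 0. Proposal C and Proposal D advance.
Runoff: Proposal C is ranked above Proposal D on 21 ballots, Proposal D above Proposal C on 22.

Proposal D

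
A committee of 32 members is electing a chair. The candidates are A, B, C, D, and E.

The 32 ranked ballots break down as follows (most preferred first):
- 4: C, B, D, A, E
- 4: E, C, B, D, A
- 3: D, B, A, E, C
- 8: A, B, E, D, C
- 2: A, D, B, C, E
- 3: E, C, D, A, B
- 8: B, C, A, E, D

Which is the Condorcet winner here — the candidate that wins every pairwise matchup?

B vs A: 19–13
B vs C: 21–11
B vs D: 24–8
B vs E: 25–7
B beats every other candidate.

B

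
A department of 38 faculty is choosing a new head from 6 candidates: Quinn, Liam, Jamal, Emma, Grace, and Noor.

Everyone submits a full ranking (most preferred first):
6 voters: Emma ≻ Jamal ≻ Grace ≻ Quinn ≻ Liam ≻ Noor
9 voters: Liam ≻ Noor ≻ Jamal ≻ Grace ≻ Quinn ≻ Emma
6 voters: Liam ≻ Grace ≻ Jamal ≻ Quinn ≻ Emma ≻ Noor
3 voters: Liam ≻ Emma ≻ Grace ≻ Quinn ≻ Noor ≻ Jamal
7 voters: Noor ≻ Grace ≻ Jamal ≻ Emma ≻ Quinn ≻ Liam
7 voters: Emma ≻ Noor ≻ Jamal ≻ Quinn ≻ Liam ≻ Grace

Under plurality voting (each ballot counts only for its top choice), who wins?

First-place votes: Quinn 0, Liam 18, Jamal 0, Emma 13, Grace 0, Noor 7.

Liam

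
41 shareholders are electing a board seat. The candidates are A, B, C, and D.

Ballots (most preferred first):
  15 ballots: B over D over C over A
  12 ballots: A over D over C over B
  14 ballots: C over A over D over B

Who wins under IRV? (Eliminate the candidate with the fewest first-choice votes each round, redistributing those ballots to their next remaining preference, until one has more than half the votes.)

C

Round 1: A 12, B 15, C 14, D 0. D eliminated.
Round 2: A 12, B 15, C 14. A eliminated.
Round 3: B 15, C 26. C has a majority (≥21).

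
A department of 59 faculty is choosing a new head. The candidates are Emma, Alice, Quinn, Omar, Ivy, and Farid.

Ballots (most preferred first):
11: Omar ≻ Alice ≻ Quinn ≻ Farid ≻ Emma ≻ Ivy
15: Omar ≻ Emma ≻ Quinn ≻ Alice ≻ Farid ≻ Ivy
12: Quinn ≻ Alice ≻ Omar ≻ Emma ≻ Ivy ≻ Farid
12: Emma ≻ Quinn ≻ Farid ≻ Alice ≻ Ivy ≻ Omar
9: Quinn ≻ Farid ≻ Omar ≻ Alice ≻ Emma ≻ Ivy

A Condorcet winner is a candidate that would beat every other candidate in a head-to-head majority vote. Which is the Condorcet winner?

Quinn vs Emma: 32–27
Quinn vs Alice: 48–11
Quinn vs Omar: 33–26
Quinn vs Ivy: 59–0
Quinn vs Farid: 59–0
Quinn beats every other candidate.

Quinn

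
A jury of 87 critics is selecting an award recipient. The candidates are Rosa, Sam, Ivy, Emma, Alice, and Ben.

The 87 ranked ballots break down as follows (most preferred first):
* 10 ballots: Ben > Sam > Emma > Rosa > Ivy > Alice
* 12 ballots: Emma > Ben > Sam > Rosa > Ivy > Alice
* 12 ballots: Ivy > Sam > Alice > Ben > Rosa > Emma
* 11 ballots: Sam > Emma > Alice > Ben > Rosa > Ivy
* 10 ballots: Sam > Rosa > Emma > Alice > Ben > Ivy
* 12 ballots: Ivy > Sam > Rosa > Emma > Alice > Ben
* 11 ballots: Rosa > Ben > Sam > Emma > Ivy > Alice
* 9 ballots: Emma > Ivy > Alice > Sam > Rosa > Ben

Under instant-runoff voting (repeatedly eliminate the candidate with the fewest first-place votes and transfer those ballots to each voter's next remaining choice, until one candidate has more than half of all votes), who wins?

Round 1: Rosa 11, Sam 21, Ivy 24, Emma 21, Alice 0, Ben 10. Alice eliminated.
Round 2: Rosa 11, Sam 21, Ivy 24, Emma 21, Ben 10. Ben eliminated.
Round 3: Rosa 11, Sam 31, Ivy 24, Emma 21. Rosa eliminated.
Round 4: Sam 42, Ivy 24, Emma 21. Emma eliminated.
Round 5: Sam 54, Ivy 33. Sam has a majority (≥44).

Sam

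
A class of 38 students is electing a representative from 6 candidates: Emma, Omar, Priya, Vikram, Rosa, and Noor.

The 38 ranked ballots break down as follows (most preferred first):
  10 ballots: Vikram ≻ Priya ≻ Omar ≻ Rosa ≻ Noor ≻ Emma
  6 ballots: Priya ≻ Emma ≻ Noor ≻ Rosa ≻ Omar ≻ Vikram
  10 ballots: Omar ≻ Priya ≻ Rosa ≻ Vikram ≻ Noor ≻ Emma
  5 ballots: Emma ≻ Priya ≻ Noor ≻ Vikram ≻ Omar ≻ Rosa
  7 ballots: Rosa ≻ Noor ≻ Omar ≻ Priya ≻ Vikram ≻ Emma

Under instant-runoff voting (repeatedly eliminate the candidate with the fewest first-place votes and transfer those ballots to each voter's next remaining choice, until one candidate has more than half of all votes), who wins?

Round 1: Emma 5, Omar 10, Priya 6, Vikram 10, Rosa 7, Noor 0. Noor eliminated.
Round 2: Emma 5, Omar 10, Priya 6, Vikram 10, Rosa 7. Emma eliminated.
Round 3: Omar 10, Priya 11, Vikram 10, Rosa 7. Rosa eliminated.
Round 4: Omar 17, Priya 11, Vikram 10. Vikram eliminated.
Round 5: Omar 17, Priya 21. Priya has a majority (≥20).

Priya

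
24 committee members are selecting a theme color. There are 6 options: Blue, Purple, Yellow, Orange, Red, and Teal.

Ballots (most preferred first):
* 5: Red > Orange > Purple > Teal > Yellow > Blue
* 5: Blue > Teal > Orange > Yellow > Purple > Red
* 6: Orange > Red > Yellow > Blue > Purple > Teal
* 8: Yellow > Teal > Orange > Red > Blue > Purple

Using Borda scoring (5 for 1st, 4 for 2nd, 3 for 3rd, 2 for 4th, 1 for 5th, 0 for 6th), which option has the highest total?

Orange

Blue: 5×0 + 5×5 + 6×2 + 8×1 = 45
Purple: 5×3 + 5×1 + 6×1 + 8×0 = 26
Yellow: 5×1 + 5×2 + 6×3 + 8×5 = 73
Orange: 5×4 + 5×3 + 6×5 + 8×3 = 89
Red: 5×5 + 5×0 + 6×4 + 8×2 = 65
Teal: 5×2 + 5×4 + 6×0 + 8×4 = 62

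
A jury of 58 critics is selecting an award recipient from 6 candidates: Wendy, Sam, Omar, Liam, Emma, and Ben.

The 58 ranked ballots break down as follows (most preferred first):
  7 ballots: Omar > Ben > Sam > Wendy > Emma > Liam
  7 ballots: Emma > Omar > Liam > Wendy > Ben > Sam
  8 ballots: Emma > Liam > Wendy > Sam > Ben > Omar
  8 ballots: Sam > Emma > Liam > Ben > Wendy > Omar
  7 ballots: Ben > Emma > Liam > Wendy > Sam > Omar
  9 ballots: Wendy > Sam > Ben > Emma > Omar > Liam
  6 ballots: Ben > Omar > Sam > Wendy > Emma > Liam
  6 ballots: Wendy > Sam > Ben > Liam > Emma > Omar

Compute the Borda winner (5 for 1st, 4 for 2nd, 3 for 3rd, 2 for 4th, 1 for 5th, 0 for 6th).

Emma

Wendy: 7×2 + 7×2 + 8×3 + 8×1 + 7×2 + 9×5 + 6×2 + 6×5 = 161
Sam: 7×3 + 7×0 + 8×2 + 8×5 + 7×1 + 9×4 + 6×3 + 6×4 = 162
Omar: 7×5 + 7×4 + 8×0 + 8×0 + 7×0 + 9×1 + 6×4 + 6×0 = 96
Liam: 7×0 + 7×3 + 8×4 + 8×3 + 7×3 + 9×0 + 6×0 + 6×2 = 110
Emma: 7×1 + 7×5 + 8×5 + 8×4 + 7×4 + 9×2 + 6×1 + 6×1 = 172
Ben: 7×4 + 7×1 + 8×1 + 8×2 + 7×5 + 9×3 + 6×5 + 6×3 = 169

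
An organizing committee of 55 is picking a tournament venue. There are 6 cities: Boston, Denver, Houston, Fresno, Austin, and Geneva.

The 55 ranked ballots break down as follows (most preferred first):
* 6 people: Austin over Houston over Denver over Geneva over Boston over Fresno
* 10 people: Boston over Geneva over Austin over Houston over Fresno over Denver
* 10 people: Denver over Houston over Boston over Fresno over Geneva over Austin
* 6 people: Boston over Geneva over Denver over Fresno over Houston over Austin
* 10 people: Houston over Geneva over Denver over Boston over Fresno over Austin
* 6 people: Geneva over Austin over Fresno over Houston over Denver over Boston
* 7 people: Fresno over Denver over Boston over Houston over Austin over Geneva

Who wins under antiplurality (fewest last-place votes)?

Houston

Last-place votes: Boston 6, Denver 10, Houston 0, Fresno 6, Austin 26, Geneva 7.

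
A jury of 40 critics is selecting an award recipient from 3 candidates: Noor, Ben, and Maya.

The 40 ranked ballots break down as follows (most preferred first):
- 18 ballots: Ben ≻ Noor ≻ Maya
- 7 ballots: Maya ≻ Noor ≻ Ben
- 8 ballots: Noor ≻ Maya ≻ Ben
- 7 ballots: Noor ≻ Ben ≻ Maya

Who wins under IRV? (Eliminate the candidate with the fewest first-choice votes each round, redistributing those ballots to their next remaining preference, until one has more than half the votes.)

Round 1: Noor 15, Ben 18, Maya 7. Maya eliminated.
Round 2: Noor 22, Ben 18. Noor has a majority (≥21).

Noor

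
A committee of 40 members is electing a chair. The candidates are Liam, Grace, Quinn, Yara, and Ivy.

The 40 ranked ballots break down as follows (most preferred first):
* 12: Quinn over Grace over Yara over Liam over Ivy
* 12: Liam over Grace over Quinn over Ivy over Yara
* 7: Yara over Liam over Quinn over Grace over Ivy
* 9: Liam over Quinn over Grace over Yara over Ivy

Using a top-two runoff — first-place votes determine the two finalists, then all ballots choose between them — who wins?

Liam

Round 1 first-place votes: Liam 21, Grace 0, Quinn 12, Yara 7, Ivy 0. Liam and Quinn advance.
Runoff: Liam is ranked above Quinn on 28 ballots, Quinn above Liam on 12.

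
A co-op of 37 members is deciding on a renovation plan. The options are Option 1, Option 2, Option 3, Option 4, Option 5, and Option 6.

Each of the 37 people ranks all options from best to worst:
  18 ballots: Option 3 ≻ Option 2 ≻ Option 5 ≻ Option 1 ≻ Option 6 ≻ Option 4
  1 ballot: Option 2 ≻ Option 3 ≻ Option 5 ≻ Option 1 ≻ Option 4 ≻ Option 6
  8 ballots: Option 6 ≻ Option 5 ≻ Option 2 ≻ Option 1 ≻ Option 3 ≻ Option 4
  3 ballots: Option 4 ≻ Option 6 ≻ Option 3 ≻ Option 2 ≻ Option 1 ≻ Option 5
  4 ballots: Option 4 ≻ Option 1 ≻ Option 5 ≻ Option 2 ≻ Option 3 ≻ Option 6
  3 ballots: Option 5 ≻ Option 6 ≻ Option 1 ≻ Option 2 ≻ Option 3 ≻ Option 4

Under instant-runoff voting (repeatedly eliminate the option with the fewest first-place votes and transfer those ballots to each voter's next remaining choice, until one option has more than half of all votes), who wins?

Round 1: Option 1 0, Option 2 1, Option 3 18, Option 4 7, Option 5 3, Option 6 8. Option 1 eliminated.
Round 2: Option 2 1, Option 3 18, Option 4 7, Option 5 3, Option 6 8. Option 2 eliminated.
Round 3: Option 3 19, Option 4 7, Option 5 3, Option 6 8. Option 3 has a majority (≥19).

Option 3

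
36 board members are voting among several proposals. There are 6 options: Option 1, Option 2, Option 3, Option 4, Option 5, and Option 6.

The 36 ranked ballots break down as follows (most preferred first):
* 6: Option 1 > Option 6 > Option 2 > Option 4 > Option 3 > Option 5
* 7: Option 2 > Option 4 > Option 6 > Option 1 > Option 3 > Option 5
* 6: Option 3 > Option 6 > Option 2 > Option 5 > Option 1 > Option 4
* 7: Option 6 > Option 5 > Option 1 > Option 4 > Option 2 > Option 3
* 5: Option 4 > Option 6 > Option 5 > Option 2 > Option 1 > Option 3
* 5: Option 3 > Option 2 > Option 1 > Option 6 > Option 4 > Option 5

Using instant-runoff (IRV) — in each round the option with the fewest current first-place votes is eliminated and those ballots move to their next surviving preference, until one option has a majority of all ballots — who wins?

Round 1: Option 1 6, Option 2 7, Option 3 11, Option 4 5, Option 5 0, Option 6 7. Option 5 eliminated.
Round 2: Option 1 6, Option 2 7, Option 3 11, Option 4 5, Option 6 7. Option 4 eliminated.
Round 3: Option 1 6, Option 2 7, Option 3 11, Option 6 12. Option 1 eliminated.
Round 4: Option 2 7, Option 3 11, Option 6 18. Option 2 eliminated.
Round 5: Option 3 11, Option 6 25. Option 6 has a majority (≥19).

Option 6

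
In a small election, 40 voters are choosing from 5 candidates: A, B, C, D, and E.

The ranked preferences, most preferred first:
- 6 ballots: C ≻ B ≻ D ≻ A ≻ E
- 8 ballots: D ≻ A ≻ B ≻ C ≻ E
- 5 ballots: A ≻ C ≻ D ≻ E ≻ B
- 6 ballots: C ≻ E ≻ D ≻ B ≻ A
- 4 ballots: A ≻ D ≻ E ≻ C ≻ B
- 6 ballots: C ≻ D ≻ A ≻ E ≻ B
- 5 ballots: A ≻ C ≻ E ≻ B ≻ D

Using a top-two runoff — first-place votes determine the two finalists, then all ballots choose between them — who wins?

Round 1 first-place votes: A 14, B 0, C 18, D 8, E 0. C and A advance.
Runoff: C is ranked above A on 18 ballots, A above C on 22.

A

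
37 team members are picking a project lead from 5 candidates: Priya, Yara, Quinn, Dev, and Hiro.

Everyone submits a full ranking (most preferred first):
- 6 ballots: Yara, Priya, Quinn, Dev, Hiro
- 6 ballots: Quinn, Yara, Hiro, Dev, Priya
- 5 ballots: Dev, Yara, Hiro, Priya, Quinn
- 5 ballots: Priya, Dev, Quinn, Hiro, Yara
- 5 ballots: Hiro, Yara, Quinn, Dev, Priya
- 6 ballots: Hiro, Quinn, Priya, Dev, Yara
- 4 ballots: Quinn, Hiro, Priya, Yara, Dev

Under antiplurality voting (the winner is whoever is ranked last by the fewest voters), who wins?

Last-place votes: Priya 11, Yara 11, Quinn 5, Dev 4, Hiro 6.

Dev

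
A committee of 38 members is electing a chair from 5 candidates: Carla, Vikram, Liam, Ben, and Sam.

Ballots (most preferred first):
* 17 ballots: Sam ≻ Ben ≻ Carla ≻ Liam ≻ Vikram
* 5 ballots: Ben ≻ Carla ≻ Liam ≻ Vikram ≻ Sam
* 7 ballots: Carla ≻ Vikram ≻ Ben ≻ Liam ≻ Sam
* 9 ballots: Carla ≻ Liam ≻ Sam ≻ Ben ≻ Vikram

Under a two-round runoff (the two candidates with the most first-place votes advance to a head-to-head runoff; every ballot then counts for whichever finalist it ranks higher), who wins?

Carla

Round 1 first-place votes: Carla 16, Vikram 0, Liam 0, Ben 5, Sam 17. Sam and Carla advance.
Runoff: Sam is ranked above Carla on 17 ballots, Carla above Sam on 21.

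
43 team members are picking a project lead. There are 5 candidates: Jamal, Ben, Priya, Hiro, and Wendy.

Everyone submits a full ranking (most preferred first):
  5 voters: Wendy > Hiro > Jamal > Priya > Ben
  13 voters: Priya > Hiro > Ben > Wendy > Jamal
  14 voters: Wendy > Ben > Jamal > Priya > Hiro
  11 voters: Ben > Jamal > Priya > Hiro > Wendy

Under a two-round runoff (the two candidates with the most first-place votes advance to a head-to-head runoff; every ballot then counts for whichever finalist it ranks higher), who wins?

Priya

Round 1 first-place votes: Jamal 0, Ben 11, Priya 13, Hiro 0, Wendy 19. Wendy and Priya advance.
Runoff: Wendy is ranked above Priya on 19 ballots, Priya above Wendy on 24.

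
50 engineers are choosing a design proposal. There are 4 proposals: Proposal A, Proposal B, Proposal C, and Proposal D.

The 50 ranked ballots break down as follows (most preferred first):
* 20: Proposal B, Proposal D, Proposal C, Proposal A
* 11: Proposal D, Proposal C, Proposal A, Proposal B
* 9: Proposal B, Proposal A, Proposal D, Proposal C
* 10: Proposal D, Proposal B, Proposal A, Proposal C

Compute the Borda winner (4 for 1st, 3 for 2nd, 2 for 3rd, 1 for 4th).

Proposal D

Proposal A: 20×1 + 11×2 + 9×3 + 10×2 = 89
Proposal B: 20×4 + 11×1 + 9×4 + 10×3 = 157
Proposal C: 20×2 + 11×3 + 9×1 + 10×1 = 92
Proposal D: 20×3 + 11×4 + 9×2 + 10×4 = 162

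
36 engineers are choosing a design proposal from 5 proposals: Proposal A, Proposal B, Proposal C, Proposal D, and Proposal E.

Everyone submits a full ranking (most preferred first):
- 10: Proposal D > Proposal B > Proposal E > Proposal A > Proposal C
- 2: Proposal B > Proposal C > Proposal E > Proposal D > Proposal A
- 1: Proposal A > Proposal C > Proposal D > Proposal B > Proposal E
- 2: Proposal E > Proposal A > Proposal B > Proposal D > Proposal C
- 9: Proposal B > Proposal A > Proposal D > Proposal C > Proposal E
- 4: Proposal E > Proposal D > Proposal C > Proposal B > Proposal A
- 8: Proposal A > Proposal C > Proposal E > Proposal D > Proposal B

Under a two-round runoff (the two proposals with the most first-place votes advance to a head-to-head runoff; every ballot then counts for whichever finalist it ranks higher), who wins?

Round 1 first-place votes: Proposal A 9, Proposal B 11, Proposal C 0, Proposal D 10, Proposal E 6. Proposal B and Proposal D advance.
Runoff: Proposal B is ranked above Proposal D on 13 ballots, Proposal D above Proposal B on 23.

Proposal D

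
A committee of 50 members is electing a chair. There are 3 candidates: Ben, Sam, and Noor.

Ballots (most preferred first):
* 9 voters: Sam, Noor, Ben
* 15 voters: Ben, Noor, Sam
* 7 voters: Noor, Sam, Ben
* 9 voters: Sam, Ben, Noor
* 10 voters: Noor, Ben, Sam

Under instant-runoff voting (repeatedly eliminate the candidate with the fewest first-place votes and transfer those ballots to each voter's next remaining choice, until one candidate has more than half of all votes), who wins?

Noor

Round 1: Ben 15, Sam 18, Noor 17. Ben eliminated.
Round 2: Sam 18, Noor 32. Noor has a majority (≥26).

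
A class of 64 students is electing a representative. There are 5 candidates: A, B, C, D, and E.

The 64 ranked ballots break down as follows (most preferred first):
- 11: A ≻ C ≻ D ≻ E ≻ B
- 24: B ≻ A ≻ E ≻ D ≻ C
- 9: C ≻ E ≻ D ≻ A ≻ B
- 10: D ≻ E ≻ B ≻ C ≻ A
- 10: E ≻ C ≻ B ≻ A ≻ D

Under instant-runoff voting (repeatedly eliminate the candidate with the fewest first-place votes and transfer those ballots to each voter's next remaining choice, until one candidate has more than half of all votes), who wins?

E

Round 1: A 11, B 24, C 9, D 10, E 10. C eliminated.
Round 2: A 11, B 24, D 10, E 19. D eliminated.
Round 3: A 11, B 24, E 29. A eliminated.
Round 4: B 24, E 40. E has a majority (≥33).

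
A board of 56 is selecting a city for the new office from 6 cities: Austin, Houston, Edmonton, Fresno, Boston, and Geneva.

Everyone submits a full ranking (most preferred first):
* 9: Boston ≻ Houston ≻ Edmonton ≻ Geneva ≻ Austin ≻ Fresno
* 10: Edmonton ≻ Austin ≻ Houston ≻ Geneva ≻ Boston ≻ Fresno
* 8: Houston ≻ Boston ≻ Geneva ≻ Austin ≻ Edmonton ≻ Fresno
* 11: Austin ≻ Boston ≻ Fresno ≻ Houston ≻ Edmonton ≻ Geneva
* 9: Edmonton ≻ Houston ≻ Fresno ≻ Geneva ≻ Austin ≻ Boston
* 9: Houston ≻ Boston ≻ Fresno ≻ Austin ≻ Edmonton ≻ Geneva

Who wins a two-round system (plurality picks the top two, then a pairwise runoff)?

Round 1 first-place votes: Austin 11, Houston 17, Edmonton 19, Fresno 0, Boston 9, Geneva 0. Edmonton and Houston advance.
Runoff: Edmonton is ranked above Houston on 19 ballots, Houston above Edmonton on 37.

Houston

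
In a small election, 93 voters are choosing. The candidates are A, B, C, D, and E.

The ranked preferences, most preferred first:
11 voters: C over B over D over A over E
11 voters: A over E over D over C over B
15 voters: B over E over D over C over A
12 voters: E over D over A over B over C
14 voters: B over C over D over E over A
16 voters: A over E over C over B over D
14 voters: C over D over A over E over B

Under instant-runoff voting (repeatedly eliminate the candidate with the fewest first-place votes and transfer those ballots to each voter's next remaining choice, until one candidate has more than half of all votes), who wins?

Round 1: A 27, B 29, C 25, D 0, E 12. D eliminated.
Round 2: A 27, B 29, C 25, E 12. E eliminated.
Round 3: A 39, B 29, C 25. C eliminated.
Round 4: A 53, B 40. A has a majority (≥47).

A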